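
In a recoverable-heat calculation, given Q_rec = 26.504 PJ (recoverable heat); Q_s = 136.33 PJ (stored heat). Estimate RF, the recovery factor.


RF = Q_rec / Q_s
RF = 26.504 / 136.33
RF = 0.19441


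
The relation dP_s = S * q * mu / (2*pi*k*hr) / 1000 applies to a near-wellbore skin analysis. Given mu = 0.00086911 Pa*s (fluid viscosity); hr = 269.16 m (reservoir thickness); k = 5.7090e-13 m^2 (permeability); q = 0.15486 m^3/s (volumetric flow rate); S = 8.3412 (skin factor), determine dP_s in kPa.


dP_s = S * q * mu / (2*pi*k*hr) / 1000
dP_s = 8.3412 * 0.15486 * 0.00086911 / (2*pi*5.7090e-13*269.16) / 1000
dP_s = 1162.8 kPa


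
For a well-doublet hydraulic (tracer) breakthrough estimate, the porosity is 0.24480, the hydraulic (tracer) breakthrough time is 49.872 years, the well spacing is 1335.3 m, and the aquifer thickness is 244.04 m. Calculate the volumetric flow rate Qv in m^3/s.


Qv = pi*hr*phi*L^2 / (3*t_bt*365.25*86400)
Qv = pi*244.04*0.24480*1335.3^2 / (3*49.872*365.25*86400)
Qv = 0.070876 m^3/s


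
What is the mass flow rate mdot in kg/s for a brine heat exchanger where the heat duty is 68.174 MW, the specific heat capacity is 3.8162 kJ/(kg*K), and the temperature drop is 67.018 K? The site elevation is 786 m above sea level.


mdot = Q * 1000 / (cp * dT)
mdot = 68.174 * 1000 / (3.8162 * 67.018)
mdot = 266.56 kg/s


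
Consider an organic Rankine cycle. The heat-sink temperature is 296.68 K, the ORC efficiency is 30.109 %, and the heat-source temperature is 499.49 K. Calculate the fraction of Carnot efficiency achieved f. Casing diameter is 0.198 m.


f = (eta_orc/100) / (1 - Tc/Th)
f = (30.109/100) / (1 - 296.68/499.49)
f = 0.74154


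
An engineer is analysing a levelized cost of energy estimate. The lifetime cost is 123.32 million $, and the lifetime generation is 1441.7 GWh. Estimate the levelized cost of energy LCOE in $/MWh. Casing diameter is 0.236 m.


LCOE = C_tot / E_tot * 100
LCOE = 123.32 / 1441.7 * 100
LCOE = 8.553791 cents/kWh
Convert: 8.553791 cents/kWh * 10.0 = 85.538 $/MWh
LCOE = 85.538 $/MWh


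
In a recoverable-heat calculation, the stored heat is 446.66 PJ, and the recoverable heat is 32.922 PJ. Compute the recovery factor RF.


RF = Q_rec / Q_s
RF = 32.922 / 446.66
RF = 0.073707


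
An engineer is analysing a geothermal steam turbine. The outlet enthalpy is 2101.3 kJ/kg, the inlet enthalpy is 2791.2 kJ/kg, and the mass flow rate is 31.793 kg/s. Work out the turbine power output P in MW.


P = mdot * (h_in - h_out) / 1000
P = 31.793 * (2791.2 - 2101.3) / 1000
P = 21.934 MW


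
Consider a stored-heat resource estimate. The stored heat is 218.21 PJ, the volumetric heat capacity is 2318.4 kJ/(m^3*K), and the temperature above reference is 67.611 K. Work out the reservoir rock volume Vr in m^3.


Vr = Q_s * 1e12 / (rhoc * dT)
Vr = 218.21 * 1e12 / (2318.4 * 67.611)
Vr = 1.3921e+09 m^3


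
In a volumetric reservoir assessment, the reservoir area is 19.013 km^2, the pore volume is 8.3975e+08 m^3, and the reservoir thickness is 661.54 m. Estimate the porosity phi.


phi = Vp / (A * 1e6 * hr)
phi = 8.3975e+08 / (19.013 * 1e6 * 661.54)
phi = 0.066764


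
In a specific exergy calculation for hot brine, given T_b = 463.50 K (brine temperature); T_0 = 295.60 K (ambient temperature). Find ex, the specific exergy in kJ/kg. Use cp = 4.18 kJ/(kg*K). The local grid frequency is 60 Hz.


ex = cp * ((T_b - T_0) - T_0 * ln(T_b/T_0))
ex = 4.18 * ((463.50 - 295.60) - 295.60 * ln(463.50/295.60))
ex = 146.05 kJ/kg


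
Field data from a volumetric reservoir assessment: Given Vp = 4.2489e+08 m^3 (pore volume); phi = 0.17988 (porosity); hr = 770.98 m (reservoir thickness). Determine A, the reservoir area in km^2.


A = Vp / (1e6 * hr * phi)
A = 4.2489e+08 / (1e6 * 770.98 * 0.17988)
A = 3.0637 km^2


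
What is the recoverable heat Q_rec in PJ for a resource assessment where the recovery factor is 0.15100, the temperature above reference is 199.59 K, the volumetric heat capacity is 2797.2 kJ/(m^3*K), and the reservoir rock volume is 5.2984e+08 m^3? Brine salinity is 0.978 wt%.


Step 1: Q_s = Vr*rhoc*dT/1e12 = 5.2984e+08*2797.2*199.59/1e12 = 295.8060 PJ
Step 2: Q_rec = Q_s * RF = 295.8060 * 0.151 = 44.667 PJ
Q_rec = 44.667 PJ


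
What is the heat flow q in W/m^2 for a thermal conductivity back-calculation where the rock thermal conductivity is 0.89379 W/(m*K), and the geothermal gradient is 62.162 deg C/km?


q = k * grad / 1000
q = 0.89379 * 62.162 / 1000
q = 0.055560 W/m^2


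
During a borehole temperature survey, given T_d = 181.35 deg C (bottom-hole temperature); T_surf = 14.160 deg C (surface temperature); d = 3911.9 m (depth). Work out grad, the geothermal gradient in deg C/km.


grad = (T_d - T_surf) / d * 1000
grad = (181.35 - 14.160) / 3911.9 * 1000
grad = 42.739 deg C/km


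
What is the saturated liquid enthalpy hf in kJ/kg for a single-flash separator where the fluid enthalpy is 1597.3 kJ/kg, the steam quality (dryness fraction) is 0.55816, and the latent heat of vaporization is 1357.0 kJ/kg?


hf = h - x * hfg
hf = 1597.3 - 0.55816 * 1357.0
hf = 839.88 kJ/kg


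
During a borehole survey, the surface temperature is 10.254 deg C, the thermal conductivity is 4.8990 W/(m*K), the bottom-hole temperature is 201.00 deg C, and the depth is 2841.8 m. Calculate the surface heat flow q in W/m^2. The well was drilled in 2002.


Step 1: grad = (T_d - T_surf)/d * 1000 = (201.0 - 10.254)/2841.8 * 1000 = 67.12154 deg C/km
Step 2: q = k * grad / 1000 = 4.899 * 67.12154 / 1000 = 0.32883 W/m^2
q = 0.32883 W/m^2


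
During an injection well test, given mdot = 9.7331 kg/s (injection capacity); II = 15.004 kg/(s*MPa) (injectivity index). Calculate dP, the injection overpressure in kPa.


dP = mdot * 1000 / II
dP = 9.7331 * 1000 / 15.004
dP = 648.70 kPa


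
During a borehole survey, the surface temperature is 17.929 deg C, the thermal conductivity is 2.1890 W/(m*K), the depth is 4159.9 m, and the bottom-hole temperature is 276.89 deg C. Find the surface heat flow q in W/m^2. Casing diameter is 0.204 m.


Step 1: grad = (T_d - T_surf)/d * 1000 = (276.89 - 17.929)/4159.9 * 1000 = 62.25174 deg C/km
Step 2: q = k * grad / 1000 = 2.189 * 62.25174 / 1000 = 0.13627 W/m^2
q = 0.13627 W/m^2


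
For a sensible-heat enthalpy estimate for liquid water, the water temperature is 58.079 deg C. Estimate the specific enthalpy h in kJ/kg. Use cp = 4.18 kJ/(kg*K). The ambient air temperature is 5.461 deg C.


h = cp * T
h = 4.18 * 58.079
h = 242.77 kJ/kg


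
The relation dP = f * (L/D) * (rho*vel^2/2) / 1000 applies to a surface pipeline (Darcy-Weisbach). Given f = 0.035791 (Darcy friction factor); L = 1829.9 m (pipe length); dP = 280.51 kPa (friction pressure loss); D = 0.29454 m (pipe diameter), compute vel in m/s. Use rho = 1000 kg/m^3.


vel = sqrt(dP*1000*2*D / (f*L*rho))
vel = sqrt(280.51*1000*2*0.29454 / (0.035791*1829.9*1000))
vel = 1.5884 m/s


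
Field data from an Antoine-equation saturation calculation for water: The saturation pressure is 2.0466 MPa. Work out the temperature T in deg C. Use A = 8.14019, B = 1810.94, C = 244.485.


T = B / (A - log10(P_sat * 760 / 0.101325)) - C
T = 1810.94 / (8.14019 - log10(2.0466 * 760 / 0.101325)) - 244.485
T = 213.51 deg C


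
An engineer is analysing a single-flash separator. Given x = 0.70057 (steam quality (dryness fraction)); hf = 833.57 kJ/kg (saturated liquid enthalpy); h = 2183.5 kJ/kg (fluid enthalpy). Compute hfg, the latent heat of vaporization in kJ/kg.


hfg = (h - hf) / x
hfg = (2183.5 - 833.57) / 0.70057
hfg = 1926.9 kJ/kg


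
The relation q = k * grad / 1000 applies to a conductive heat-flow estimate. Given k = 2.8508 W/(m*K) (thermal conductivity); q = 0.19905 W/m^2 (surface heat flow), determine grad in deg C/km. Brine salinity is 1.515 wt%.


grad = q * 1000 / k
grad = 0.19905 * 1000 / 2.8508
grad = 69.823 deg C/km


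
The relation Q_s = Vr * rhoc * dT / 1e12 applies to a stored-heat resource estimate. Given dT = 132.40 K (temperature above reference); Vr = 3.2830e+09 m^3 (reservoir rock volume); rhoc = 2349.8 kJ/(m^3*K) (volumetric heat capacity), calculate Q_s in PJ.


Q_s = Vr * rhoc * dT / 1e12
Q_s = 3.2830e+09 * 2349.8 * 132.40 / 1e12
Q_s = 1021.4 PJ


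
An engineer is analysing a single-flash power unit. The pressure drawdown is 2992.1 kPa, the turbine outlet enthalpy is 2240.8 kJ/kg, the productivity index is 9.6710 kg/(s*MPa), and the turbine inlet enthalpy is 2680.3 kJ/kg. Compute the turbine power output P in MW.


Step 1: mdot = PI * dP / 1000 = 9.671 * 2992.1 / 1000 = 28.93660 kg/s
Step 2: P = mdot*(h_in - h_out)/1000 = 28.93660*(2680.3 - 2240.8)/1000 = 12.718 MW
P = 12.718 MW


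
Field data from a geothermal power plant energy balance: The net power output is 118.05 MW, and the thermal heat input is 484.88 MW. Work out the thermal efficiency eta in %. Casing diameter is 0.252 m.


eta = W_net / Q_in * 100
eta = 118.05 / 484.88 * 100
eta = 24.346 %


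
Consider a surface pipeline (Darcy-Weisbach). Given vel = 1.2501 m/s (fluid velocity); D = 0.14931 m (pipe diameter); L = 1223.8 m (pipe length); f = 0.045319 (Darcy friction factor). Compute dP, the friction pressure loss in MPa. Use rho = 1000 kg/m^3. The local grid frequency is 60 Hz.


dP = f * (L/D) * (rho*vel^2/2) / 1000
dP = 0.045319 * (1223.8/0.14931) * (1000*1.2501^2/2) / 1000
dP = 290.2428 kPa
Convert: 290.2428 kPa * 0.001 = 0.29024 MPa
dP = 0.29024 MPa


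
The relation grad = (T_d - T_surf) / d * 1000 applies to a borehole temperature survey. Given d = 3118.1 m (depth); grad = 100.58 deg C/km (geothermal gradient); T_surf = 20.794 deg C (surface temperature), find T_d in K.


T_d = T_surf + grad * d / 1000
T_d = 20.794 + 100.58 * 3118.1 / 1000
T_d = 334.4125 deg C
Convert to K: 334.4125 + 273.15 = 607.56 K
T_d = 607.56 K


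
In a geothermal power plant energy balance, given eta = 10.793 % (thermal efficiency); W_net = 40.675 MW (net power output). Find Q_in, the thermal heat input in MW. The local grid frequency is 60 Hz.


Q_in = W_net / (eta / 100)
Q_in = 40.675 / (10.793 / 100)
Q_in = 376.86 MW


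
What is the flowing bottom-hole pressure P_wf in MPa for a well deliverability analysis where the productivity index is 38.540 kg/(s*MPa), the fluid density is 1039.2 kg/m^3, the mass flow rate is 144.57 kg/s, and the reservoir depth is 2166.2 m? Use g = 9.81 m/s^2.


Step 1: P_i = rho*g*h/1e6 = 1039.2*9.81*2166.2/1e6 = 22.08344 MPa
Step 2: P_wf = P_i - mdot/PI = 22.08344 - 144.57/38.54 = 18.332 MPa
P_wf = 18.332 MPa


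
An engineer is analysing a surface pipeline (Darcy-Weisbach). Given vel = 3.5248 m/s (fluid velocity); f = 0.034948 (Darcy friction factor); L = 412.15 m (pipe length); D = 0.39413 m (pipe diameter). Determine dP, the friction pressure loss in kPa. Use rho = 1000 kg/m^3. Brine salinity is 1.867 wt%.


dP = f * (L/D) * (rho*vel^2/2) / 1000
dP = 0.034948 * (412.15/0.39413) * (1000*3.5248^2/2) / 1000
dP = 227.03 kPa


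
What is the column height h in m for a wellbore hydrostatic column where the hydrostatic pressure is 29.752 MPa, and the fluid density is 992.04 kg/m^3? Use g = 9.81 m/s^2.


h = P * 1e6 / (g * rho)
h = 29.752 * 1e6 / (9.81 * 992.04)
h = 3057.2 m


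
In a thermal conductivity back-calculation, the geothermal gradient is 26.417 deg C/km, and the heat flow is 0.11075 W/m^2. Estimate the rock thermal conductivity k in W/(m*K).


k = q / (grad / 1000)
k = 0.11075 / (26.417 / 1000)
k = 4.1924 W/(m*K)


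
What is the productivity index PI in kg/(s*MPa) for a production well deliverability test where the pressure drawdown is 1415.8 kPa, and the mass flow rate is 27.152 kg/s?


PI = mdot * 1000 / dP
PI = 27.152 * 1000 / 1415.8
PI = 19.178 kg/(s*MPa)


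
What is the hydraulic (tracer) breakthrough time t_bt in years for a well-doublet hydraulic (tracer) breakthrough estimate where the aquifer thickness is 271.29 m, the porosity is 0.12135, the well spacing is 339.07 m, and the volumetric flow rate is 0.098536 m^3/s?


t_bt = pi * hr * phi * L^2 / (3 * Qv) / (365.25*86400)
t_bt = pi * 271.29 * 0.12135 * 339.07^2 / (3 * 0.098536) / (365.25*86400)
t_bt = 1.2746 years


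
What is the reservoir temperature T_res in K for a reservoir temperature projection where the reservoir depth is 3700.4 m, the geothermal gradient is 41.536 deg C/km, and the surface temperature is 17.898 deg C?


T_res = T_surf + grad * d / 1000
T_res = 17.898 + 41.536 * 3700.4 / 1000
T_res = 171.5978 deg C
Convert to K: 171.5978 + 273.15 = 444.75 K
T_res = 444.75 K


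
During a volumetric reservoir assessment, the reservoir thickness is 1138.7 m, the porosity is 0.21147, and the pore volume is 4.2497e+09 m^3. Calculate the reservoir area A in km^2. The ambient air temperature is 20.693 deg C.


A = Vp / (1e6 * hr * phi)
A = 4.2497e+09 / (1e6 * 1138.7 * 0.21147)
A = 17.648 km^2


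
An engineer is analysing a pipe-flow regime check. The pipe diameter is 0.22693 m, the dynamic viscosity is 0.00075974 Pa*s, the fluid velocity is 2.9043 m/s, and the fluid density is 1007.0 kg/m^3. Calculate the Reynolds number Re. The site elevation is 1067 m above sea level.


Re = rho * vel * D / mu
Re = 1007.0 * 2.9043 * 0.22693 / 0.00075974
Re = 8.7357e+05


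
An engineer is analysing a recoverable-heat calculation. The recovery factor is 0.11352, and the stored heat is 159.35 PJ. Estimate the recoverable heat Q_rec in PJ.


Q_rec = Q_s * RF
Q_rec = 159.35 * 0.11352
Q_rec = 18.089 PJ


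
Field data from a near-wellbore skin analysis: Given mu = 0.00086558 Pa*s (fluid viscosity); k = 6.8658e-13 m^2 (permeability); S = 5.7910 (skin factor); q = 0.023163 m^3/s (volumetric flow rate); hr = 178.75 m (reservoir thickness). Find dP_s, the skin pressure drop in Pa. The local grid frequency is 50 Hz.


dP_s = S * q * mu / (2*pi*k*hr) / 1000
dP_s = 5.7910 * 0.023163 * 0.00086558 / (2*pi*6.8658e-13*178.75) / 1000
dP_s = 150.5700 kPa
Convert: 150.5700 kPa * 1000.0 = 1.5057e+05 Pa
dP_s = 1.5057e+05 Pa


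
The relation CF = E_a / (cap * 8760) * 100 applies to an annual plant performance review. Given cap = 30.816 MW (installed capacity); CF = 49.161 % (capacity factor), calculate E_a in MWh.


E_a = CF / 100 * cap * 8760
E_a = 49.161 / 100 * 30.816 * 8760
E_a = 1.3271e+05 MWh


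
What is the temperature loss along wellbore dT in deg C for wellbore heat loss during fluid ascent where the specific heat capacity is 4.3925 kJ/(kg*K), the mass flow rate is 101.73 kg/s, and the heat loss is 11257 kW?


dT = Q_loss / (mdot * cp)
dT = 11257 / (101.73 * 4.3925)
dT = 25.19195 K
Convert (temperature difference, 1 K = 1 deg C): 25.19195 K = 25.19195 deg C
dT = 25.192 deg C


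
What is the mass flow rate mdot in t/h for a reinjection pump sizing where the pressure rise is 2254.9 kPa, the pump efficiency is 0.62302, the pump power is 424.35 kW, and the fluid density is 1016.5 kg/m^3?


mdot = P_pump * rho * eta / dP
mdot = 424.35 * 1016.5 * 0.62302 / 2254.9
mdot = 119.1808 kg/s
Convert: 119.1808 kg/s * 3.6 = 429.05 t/h
mdot = 429.05 t/h


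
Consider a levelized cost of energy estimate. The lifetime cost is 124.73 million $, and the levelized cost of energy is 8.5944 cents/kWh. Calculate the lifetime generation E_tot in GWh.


E_tot = C_tot / LCOE * 100
E_tot = 124.73 / 8.5944 * 100
E_tot = 1451.3 GWh


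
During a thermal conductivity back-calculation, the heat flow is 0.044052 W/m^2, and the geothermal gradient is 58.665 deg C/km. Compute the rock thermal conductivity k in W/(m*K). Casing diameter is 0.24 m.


k = q / (grad / 1000)
k = 0.044052 / (58.665 / 1000)
k = 0.75091 W/(m*K)


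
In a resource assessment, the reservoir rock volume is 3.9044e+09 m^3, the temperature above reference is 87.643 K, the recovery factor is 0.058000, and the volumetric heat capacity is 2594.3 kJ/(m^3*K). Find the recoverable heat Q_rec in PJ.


Step 1: Q_s = Vr*rhoc*dT/1e12 = 3.9044e+09*2594.3*87.643/1e12 = 887.7522 PJ
Step 2: Q_rec = Q_s * RF = 887.7522 * 0.058 = 51.490 PJ
Q_rec = 51.490 PJ


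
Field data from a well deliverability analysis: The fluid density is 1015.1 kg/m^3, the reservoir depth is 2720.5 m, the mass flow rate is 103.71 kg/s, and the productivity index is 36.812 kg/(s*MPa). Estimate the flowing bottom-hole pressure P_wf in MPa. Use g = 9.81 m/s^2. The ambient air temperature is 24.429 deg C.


Step 1: P_i = rho*g*h/1e6 = 1015.1*9.81*2720.5/1e6 = 27.09110 MPa
Step 2: P_wf = P_i - mdot/PI = 27.09110 - 103.71/36.812 = 24.274 MPa
P_wf = 24.274 MPa


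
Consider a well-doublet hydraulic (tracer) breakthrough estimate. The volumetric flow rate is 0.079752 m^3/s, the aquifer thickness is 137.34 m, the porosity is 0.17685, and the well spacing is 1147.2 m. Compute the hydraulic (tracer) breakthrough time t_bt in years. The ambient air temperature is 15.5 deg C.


t_bt = pi * hr * phi * L^2 / (3 * Qv) / (365.25*86400)
t_bt = pi * 137.34 * 0.17685 * 1147.2^2 / (3 * 0.079752) / (365.25*86400)
t_bt = 13.300 years


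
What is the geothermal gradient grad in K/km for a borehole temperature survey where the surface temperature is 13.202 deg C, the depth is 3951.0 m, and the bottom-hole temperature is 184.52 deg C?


grad = (T_d - T_surf) / d * 1000
grad = (184.52 - 13.202) / 3951.0 * 1000
grad = 43.36067 deg C/km
Convert: 43.36067 deg C/km * 1.0 = 43.361 K/km
grad = 43.361 K/km


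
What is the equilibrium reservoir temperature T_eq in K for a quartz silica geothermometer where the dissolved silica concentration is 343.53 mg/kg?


T_eq = 1309 / (5.19 - log10(SiO2)) - 273.15
T_eq = 1309 / (5.19 - log10(343.53)) - 273.15
T_eq = 220.0612 deg C
Convert to K: 220.0612 + 273.15 = 493.21 K
T_eq = 493.21 K


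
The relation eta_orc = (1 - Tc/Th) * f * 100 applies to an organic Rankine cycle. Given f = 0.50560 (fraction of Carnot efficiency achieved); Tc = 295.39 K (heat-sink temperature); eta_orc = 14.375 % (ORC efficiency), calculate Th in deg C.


Th = Tc / (1 - (eta_orc/100)/f)
Th = 295.39 / (1 - (14.375/100)/0.50560)
Th = 412.7378 K
Convert to deg C: 412.7378 - 273.15 = 139.59 deg C
Th = 139.59 deg C


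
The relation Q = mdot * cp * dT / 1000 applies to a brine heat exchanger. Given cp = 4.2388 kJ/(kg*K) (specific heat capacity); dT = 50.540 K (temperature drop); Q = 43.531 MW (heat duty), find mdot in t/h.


mdot = Q * 1000 / (cp * dT)
mdot = 43.531 * 1000 / (4.2388 * 50.540)
mdot = 203.1985 kg/s
Convert: 203.1985 kg/s * 3.6 = 731.51 t/h
mdot = 731.51 t/h


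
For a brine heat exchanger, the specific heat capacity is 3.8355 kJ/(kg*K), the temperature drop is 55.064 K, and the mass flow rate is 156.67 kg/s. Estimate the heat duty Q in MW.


Q = mdot * cp * dT / 1000
Q = 156.67 * 3.8355 * 55.064 / 1000
Q = 33.088 MW


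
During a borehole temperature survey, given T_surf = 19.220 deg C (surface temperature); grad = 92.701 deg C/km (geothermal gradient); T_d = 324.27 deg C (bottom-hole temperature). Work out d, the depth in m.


d = (T_d - T_surf) / grad * 1000
d = (324.27 - 19.220) / 92.701 * 1000
d = 3290.7 m


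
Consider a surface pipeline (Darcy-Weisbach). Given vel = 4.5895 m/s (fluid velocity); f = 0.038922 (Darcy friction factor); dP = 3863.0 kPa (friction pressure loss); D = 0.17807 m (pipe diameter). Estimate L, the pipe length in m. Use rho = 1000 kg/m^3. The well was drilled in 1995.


L = dP*1000*D / (f*rho*vel^2/2)
L = 3863.0*1000*0.17807 / (0.038922*1000*4.5895^2/2)
L = 1678.1 m


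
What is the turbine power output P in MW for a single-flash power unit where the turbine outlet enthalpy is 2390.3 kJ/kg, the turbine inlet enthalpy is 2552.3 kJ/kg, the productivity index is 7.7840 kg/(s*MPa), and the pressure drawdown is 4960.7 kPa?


Step 1: mdot = PI * dP / 1000 = 7.784 * 4960.7 / 1000 = 38.61409 kg/s
Step 2: P = mdot*(h_in - h_out)/1000 = 38.61409*(2552.3 - 2390.3)/1000 = 6.2555 MW
P = 6.2555 MW


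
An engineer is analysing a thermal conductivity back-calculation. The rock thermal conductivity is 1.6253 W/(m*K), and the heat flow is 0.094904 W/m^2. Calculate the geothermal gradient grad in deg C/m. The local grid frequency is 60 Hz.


grad = q / k * 1000
grad = 0.094904 / 1.6253 * 1000
grad = 58.39168 deg C/km
Convert: 58.39168 deg C/km * 0.001 = 0.058392 deg C/m
grad = 0.058392 deg C/m


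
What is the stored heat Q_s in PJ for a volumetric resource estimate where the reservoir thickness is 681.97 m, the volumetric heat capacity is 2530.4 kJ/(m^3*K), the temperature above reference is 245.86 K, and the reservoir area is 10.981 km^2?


Step 1: Vr = A*1e6*hr = 10.981*1e6*681.97 = 7.488713e+09 m^3
Step 2: Q_s = Vr*rhoc*dT/1e12 = 7.488713e+09*2530.4*245.86/1e12 = 4658.9 PJ
Q_s = 4658.9 PJ


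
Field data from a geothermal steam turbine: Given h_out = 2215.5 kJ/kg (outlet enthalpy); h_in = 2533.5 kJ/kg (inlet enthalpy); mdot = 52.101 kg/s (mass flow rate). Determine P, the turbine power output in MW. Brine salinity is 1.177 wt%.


P = mdot * (h_in - h_out) / 1000
P = 52.101 * (2533.5 - 2215.5) / 1000
P = 16.568 MW


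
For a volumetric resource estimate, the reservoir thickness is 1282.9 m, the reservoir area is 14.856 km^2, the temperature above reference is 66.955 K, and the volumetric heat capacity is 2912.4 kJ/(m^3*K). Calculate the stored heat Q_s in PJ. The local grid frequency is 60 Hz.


Step 1: Vr = A*1e6*hr = 14.856*1e6*1282.9 = 1.905876e+10 m^3
Step 2: Q_s = Vr*rhoc*dT/1e12 = 1.905876e+10*2912.4*66.955/1e12 = 3716.5 PJ
Q_s = 3716.5 PJ


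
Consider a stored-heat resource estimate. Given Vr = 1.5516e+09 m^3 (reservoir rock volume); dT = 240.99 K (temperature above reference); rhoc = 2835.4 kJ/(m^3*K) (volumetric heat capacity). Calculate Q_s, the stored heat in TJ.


Q_s = Vr * rhoc * dT / 1e12
Q_s = 1.5516e+09 * 2835.4 * 240.99 / 1e12
Q_s = 1060.213 PJ
Convert: 1060.213 PJ * 1000.0 = 1.0602e+06 TJ
Q_s = 1.0602e+06 TJ


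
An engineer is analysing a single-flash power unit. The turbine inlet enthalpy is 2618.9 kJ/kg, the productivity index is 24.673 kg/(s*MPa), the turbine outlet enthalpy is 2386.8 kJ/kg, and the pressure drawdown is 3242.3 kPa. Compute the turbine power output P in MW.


Step 1: mdot = PI * dP / 1000 = 24.673 * 3242.3 / 1000 = 79.99727 kg/s
Step 2: P = mdot*(h_in - h_out)/1000 = 79.99727*(2618.9 - 2386.8)/1000 = 18.567 MW
P = 18.567 MW


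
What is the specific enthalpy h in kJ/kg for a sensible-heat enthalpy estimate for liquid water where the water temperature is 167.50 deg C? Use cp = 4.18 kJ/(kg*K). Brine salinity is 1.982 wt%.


h = cp * T
h = 4.18 * 167.50
h = 700.15 kJ/kg


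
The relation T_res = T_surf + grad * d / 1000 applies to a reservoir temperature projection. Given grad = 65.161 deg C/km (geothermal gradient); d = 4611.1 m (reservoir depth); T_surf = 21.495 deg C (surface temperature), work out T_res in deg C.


T_res = T_surf + grad * d / 1000
T_res = 21.495 + 65.161 * 4611.1 / 1000
T_res = 321.96 deg C


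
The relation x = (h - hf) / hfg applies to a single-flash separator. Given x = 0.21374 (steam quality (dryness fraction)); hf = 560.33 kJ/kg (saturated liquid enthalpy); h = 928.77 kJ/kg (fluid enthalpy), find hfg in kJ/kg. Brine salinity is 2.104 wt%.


hfg = (h - hf) / x
hfg = (928.77 - 560.33) / 0.21374
hfg = 1723.8 kJ/kg


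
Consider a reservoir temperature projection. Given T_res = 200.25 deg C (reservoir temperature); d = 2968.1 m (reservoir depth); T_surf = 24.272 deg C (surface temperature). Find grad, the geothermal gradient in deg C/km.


grad = (T_res - T_surf) / d * 1000
grad = (200.25 - 24.272) / 2968.1 * 1000
grad = 59.290 deg C/km


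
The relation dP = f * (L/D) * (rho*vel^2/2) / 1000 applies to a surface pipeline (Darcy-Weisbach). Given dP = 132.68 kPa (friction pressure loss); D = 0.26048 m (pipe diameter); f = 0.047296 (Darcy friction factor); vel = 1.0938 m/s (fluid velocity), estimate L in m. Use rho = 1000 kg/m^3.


L = dP*1000*D / (f*rho*vel^2/2)
L = 132.68*1000*0.26048 / (0.047296*1000*1.0938^2/2)
L = 1221.5 m


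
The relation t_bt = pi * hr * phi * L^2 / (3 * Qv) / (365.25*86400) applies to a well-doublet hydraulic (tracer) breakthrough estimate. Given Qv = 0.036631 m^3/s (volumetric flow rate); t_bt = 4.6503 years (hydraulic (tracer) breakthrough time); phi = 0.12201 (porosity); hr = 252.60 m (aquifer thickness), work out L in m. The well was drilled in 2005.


L = sqrt(t_bt*365.25*86400*3*Qv / (pi*hr*phi))
L = sqrt(4.6503*365.25*86400*3*0.036631 / (pi*252.60*0.12201))
L = 408.12 m


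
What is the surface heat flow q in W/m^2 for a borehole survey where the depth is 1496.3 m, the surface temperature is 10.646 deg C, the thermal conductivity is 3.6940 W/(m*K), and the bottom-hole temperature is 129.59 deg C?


Step 1: grad = (T_d - T_surf)/d * 1000 = (129.59 - 10.646)/1496.3 * 1000 = 79.49208 deg C/km
Step 2: q = k * grad / 1000 = 3.694 * 79.49208 / 1000 = 0.29364 W/m^2
q = 0.29364 W/m^2


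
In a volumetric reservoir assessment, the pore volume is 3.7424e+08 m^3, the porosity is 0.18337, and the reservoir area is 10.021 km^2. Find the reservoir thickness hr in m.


hr = Vp / (A * 1e6 * phi)
hr = 3.7424e+08 / (10.021 * 1e6 * 0.18337)
hr = 203.66 m


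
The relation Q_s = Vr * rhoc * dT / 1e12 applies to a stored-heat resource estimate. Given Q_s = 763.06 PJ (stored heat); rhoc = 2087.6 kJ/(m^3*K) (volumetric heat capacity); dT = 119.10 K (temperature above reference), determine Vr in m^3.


Vr = Q_s * 1e12 / (rhoc * dT)
Vr = 763.06 * 1e12 / (2087.6 * 119.10)
Vr = 3.0690e+09 m^3


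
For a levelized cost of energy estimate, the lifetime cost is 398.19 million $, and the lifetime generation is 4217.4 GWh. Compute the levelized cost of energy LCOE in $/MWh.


LCOE = C_tot / E_tot * 100
LCOE = 398.19 / 4217.4 * 100
LCOE = 9.441599 cents/kWh
Convert: 9.441599 cents/kWh * 10.0 = 94.416 $/MWh
LCOE = 94.416 $/MWh


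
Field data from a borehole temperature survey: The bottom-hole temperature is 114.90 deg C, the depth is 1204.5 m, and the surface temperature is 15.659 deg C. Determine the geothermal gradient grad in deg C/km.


grad = (T_d - T_surf) / d * 1000
grad = (114.90 - 15.659) / 1204.5 * 1000
grad = 82.392 deg C/km


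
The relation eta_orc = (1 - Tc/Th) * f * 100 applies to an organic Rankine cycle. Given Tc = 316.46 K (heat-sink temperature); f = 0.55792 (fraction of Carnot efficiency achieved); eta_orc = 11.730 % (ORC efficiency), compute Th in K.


Th = Tc / (1 - (eta_orc/100)/f)
Th = 316.46 / (1 - (11.730/100)/0.55792)
Th = 400.71 K


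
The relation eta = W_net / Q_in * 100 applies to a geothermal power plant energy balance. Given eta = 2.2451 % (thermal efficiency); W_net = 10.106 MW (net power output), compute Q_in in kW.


Q_in = W_net / (eta / 100)
Q_in = 10.106 / (2.2451 / 100)
Q_in = 450.1359 MW
Convert: 450.1359 MW * 1000.0 = 4.5014e+05 kW
Q_in = 4.5014e+05 kW


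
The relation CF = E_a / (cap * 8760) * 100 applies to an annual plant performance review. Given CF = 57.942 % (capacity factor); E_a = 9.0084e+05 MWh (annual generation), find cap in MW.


cap = E_a / (CF/100 * 8760)
cap = 9.0084e+05 / (57.942/100 * 8760)
cap = 177.48 MW


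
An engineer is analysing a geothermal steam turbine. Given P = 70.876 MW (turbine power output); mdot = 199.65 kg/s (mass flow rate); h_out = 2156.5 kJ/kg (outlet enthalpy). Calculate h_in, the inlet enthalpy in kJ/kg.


h_in = h_out + P * 1000 / mdot
h_in = 2156.5 + 70.876 * 1000 / 199.65
h_in = 2511.5 kJ/kg


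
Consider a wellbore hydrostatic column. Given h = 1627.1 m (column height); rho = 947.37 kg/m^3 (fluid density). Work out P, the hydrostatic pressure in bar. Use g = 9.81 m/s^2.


P = rho * g * h / 1e6
P = 947.37 * 9.81 * 1627.1 / 1e6
P = 15.12178 MPa
Convert: 15.12178 MPa * 10.0 = 151.22 bar
P = 151.22 bar


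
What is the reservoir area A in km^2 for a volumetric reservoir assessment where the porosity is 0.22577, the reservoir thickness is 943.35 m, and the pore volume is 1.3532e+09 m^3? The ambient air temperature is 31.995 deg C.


A = Vp / (1e6 * hr * phi)
A = 1.3532e+09 / (1e6 * 943.35 * 0.22577)
A = 6.3536 km^2


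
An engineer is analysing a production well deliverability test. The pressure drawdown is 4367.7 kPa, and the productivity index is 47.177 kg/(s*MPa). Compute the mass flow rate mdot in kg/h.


mdot = PI * dP / 1000
mdot = 47.177 * 4367.7 / 1000
mdot = 206.0550 kg/s
Convert: 206.0550 kg/s * 3600.0 = 7.4180e+05 kg/h
mdot = 7.4180e+05 kg/h


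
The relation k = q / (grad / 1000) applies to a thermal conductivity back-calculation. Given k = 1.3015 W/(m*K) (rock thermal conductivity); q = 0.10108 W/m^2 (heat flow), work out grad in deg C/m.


grad = q / k * 1000
grad = 0.10108 / 1.3015 * 1000
grad = 77.66423 deg C/km
Convert: 77.66423 deg C/km * 0.001 = 0.077664 deg C/m
grad = 0.077664 deg C/m


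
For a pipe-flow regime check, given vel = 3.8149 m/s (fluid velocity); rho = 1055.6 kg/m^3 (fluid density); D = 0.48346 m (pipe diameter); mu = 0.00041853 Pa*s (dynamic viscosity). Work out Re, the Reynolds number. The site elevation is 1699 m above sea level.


Re = rho * vel * D / mu
Re = 1055.6 * 3.8149 * 0.48346 / 0.00041853
Re = 4.6518e+06


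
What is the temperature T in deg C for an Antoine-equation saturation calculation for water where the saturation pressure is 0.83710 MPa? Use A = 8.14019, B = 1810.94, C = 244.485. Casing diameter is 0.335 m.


T = B / (A - log10(P_sat * 760 / 0.101325)) - C
T = 1810.94 / (8.14019 - log10(0.83710 * 760 / 0.101325)) - 244.485
T = 172.56 deg C


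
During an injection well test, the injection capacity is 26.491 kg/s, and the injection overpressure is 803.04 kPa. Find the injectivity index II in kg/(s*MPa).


II = mdot * 1000 / dP
II = 26.491 * 1000 / 803.04
II = 32.988 kg/(s*MPa)


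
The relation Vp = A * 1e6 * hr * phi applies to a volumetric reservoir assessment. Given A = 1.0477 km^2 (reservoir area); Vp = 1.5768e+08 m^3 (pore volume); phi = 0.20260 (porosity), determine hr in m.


hr = Vp / (A * 1e6 * phi)
hr = 1.5768e+08 / (1.0477 * 1e6 * 0.20260)
hr = 742.85 m


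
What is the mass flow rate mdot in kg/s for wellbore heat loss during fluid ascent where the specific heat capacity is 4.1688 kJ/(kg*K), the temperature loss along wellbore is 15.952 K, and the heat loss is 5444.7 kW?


mdot = Q_loss / (cp * dT)
mdot = 5444.7 / (4.1688 * 15.952)
mdot = 81.874 kg/s


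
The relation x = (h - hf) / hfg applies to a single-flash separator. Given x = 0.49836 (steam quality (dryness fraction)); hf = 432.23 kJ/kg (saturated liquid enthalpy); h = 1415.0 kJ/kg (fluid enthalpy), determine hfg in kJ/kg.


hfg = (h - hf) / x
hfg = (1415.0 - 432.23) / 0.49836
hfg = 1972.0 kJ/kg


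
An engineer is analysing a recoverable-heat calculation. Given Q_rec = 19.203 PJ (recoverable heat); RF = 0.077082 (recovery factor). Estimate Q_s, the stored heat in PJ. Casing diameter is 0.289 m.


Q_s = Q_rec / RF
Q_s = 19.203 / 0.077082
Q_s = 249.12 PJ


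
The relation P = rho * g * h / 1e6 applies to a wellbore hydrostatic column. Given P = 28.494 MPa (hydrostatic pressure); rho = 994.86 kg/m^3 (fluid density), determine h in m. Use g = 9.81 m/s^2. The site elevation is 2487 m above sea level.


h = P * 1e6 / (g * rho)
h = 28.494 * 1e6 / (9.81 * 994.86)
h = 2919.6 m


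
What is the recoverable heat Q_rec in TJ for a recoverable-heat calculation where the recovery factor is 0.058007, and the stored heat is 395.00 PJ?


Q_rec = Q_s * RF
Q_rec = 395.00 * 0.058007
Q_rec = 22.91277 PJ
Convert: 22.91277 PJ * 1000.0 = 22913 TJ
Q_rec = 22913 TJ


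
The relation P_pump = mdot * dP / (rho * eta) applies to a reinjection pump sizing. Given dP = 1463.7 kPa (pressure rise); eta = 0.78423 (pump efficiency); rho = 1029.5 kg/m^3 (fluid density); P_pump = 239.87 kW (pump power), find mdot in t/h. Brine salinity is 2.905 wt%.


mdot = P_pump * rho * eta / dP
mdot = 239.87 * 1029.5 * 0.78423 / 1463.7
mdot = 132.3103 kg/s
Convert: 132.3103 kg/s * 3.6 = 476.32 t/h
mdot = 476.32 t/h


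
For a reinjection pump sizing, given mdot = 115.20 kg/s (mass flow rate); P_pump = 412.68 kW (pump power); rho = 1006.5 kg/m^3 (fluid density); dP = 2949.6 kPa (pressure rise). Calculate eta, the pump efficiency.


eta = mdot * dP / (rho * P_pump)
eta = 115.20 * 2949.6 / (1006.5 * 412.68)
eta = 0.81807


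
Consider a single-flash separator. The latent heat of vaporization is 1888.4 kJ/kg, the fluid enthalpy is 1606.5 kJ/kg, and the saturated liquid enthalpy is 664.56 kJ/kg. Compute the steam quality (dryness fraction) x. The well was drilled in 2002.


x = (h - hf) / hfg
x = (1606.5 - 664.56) / 1888.4
x = 0.49880


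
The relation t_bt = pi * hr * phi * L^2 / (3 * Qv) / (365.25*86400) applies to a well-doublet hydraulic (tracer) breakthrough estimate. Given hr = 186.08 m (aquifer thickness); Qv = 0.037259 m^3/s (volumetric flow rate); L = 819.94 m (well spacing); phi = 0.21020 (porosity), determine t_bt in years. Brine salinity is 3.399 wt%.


t_bt = pi * hr * phi * L^2 / (3 * Qv) / (365.25*86400)
t_bt = pi * 186.08 * 0.21020 * 819.94^2 / (3 * 0.037259) / (365.25*86400)
t_bt = 23.420 years


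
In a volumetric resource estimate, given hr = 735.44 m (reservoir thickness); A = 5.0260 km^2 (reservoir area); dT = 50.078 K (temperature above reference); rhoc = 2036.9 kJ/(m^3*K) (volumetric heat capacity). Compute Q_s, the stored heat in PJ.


Step 1: Vr = A*1e6*hr = 5.026*1e6*735.44 = 3.696321e+09 m^3
Step 2: Q_s = Vr*rhoc*dT/1e12 = 3.696321e+09*2036.9*50.078/1e12 = 377.04 PJ
Q_s = 377.04 PJ


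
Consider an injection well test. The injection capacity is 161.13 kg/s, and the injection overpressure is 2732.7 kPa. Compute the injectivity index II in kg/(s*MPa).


II = mdot * 1000 / dP
II = 161.13 * 1000 / 2732.7
II = 58.964 kg/(s*MPa)


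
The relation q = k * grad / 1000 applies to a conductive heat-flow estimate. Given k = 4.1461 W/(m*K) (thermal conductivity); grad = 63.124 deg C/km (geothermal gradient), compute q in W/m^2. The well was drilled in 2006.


q = k * grad / 1000
q = 4.1461 * 63.124 / 1000
q = 0.26172 W/m^2


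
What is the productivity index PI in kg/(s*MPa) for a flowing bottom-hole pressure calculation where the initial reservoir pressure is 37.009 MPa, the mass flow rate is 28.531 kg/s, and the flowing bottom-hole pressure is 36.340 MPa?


PI = mdot / (P_i - P_wf)
PI = 28.531 / (37.009 - 36.340)
PI = 42.647 kg/(s*MPa)


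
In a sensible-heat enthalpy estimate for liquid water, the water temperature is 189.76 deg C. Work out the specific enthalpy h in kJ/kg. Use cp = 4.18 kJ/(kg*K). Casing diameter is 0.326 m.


h = cp * T
h = 4.18 * 189.76
h = 793.20 kJ/kg


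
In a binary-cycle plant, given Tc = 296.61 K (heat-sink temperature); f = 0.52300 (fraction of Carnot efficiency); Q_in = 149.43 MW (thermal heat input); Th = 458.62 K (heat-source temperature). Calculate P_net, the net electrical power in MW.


Step 1: eta = (1 - Tc/Th)*f = (1 - 296.61/458.62)*0.523 = 0.1847526
Step 2: P_net = eta * Q_in = 0.1847526 * 149.43 = 27.608 MW
P_net = 27.608 MW


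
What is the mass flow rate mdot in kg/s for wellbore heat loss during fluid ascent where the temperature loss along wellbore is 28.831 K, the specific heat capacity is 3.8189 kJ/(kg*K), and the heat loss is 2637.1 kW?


mdot = Q_loss / (cp * dT)
mdot = 2637.1 / (3.8189 * 28.831)
mdot = 23.951 kg/s


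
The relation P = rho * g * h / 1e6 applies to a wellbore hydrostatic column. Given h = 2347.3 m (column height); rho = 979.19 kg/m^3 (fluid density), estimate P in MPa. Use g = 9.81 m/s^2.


P = rho * g * h / 1e6
P = 979.19 * 9.81 * 2347.3 / 1e6
P = 22.548 MPa


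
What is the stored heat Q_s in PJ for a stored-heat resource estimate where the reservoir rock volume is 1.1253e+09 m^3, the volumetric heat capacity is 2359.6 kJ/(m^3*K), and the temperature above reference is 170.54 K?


Q_s = Vr * rhoc * dT / 1e12
Q_s = 1.1253e+09 * 2359.6 * 170.54 / 1e12
Q_s = 452.83 PJ


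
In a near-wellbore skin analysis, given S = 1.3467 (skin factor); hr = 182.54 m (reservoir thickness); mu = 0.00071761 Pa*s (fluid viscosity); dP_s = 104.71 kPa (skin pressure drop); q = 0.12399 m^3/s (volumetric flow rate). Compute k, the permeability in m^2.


k = S*q*mu / (2*pi*dP_s*1000*hr)
k = 1.3467*0.12399*0.00071761 / (2*pi*104.71*1000*182.54)
k = 9.9775e-13 m^2


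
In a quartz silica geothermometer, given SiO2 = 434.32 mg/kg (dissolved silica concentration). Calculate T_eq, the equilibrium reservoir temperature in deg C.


T_eq = 1309 / (5.19 - log10(SiO2)) - 273.15
T_eq = 1309 / (5.19 - log10(434.32)) - 273.15
T_eq = 239.74 deg C


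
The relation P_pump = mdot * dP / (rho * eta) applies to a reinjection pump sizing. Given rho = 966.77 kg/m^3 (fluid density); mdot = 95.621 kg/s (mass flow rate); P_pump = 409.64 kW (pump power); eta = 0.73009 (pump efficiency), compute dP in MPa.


dP = P_pump * rho * eta / mdot
dP = 409.64 * 966.77 * 0.73009 / 95.621
dP = 3023.769 kPa
Convert: 3023.769 kPa * 0.001 = 3.0238 MPa
dP = 3.0238 MPa


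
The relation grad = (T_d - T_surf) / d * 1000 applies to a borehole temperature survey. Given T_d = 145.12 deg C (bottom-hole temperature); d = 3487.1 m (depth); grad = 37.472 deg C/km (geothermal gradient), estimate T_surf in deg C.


T_surf = T_d - grad * d / 1000
T_surf = 145.12 - 37.472 * 3487.1 / 1000
T_surf = 14.451 deg C


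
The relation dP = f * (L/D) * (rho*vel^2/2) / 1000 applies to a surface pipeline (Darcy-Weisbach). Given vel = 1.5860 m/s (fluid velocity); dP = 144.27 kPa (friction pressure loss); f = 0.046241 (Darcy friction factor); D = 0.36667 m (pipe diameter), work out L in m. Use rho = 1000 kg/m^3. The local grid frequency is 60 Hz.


L = dP*1000*D / (f*rho*vel^2/2)
L = 144.27*1000*0.36667 / (0.046241*1000*1.5860^2/2)
L = 909.59 m


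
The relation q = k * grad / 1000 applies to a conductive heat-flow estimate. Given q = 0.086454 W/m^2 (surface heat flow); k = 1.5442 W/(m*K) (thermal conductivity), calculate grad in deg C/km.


grad = q * 1000 / k
grad = 0.086454 * 1000 / 1.5442
grad = 55.986 deg C/km


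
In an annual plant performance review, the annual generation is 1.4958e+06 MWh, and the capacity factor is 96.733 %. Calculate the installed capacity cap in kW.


cap = E_a / (CF/100 * 8760)
cap = 1.4958e+06 / (96.733/100 * 8760)
cap = 176.5203 MW
Convert: 176.5203 MW * 1000.0 = 1.7652e+05 kW
cap = 1.7652e+05 kW


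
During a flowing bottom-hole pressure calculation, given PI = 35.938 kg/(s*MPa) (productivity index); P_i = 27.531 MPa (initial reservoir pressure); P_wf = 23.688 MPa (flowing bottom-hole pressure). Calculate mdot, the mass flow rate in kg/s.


mdot = (P_i - P_wf) * PI
mdot = (27.531 - 23.688) * 35.938
mdot = 138.11 kg/s


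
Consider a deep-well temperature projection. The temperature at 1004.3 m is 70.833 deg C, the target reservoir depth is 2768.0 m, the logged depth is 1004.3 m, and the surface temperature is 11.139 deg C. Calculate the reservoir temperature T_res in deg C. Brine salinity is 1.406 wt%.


Step 1: grad = (T_d1 - T_surf)/d1 * 1000 = (70.833 - 11.139)/1004.3 * 1000 = 59.43841 deg C/km
Step 2: T_res = T_surf + grad*d2/1000 = 11.139 + 59.43841*2768.0/1000 = 175.66 deg C
T_res = 175.66 deg C


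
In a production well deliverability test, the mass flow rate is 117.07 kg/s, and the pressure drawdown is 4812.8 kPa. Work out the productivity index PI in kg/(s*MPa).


PI = mdot * 1000 / dP
PI = 117.07 * 1000 / 4812.8
PI = 24.325 kg/(s*MPa)


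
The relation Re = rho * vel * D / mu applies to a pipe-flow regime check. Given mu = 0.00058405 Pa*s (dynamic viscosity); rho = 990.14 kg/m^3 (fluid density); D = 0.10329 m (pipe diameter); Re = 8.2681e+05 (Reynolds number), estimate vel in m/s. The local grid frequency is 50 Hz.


vel = Re * mu / (rho * D)
vel = 8.2681e+05 * 0.00058405 / (990.14 * 0.10329)
vel = 4.7217 m/s


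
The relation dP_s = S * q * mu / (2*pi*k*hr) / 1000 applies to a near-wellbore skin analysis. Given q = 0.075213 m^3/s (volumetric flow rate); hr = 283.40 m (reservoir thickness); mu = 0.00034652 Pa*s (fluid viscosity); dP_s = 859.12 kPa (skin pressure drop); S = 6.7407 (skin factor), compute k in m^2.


k = S*q*mu / (2*pi*dP_s*1000*hr)
k = 6.7407*0.075213*0.00034652 / (2*pi*859.12*1000*283.40)
k = 1.1484e-13 m^2
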